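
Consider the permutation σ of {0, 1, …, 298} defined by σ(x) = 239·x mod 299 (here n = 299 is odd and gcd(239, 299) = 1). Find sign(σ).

-1

Start at x=265: 265 → 246 → 190 → 261 → 187 → 142 → 151 → … (one orbit).
The orbit structure of x ↦ 239x mod 299: 12 orbits of sizes [44, 44, 44, 44, 44, 44, 11, 11, 4, 4, 4, 1].
n − c = 299 − 12 = 287; sign = (−1)^287 = -1.
Check: (239/299) = -1 by Zolotarev.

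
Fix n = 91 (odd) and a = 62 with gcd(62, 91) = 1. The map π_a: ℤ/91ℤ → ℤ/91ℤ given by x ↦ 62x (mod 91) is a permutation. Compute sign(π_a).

Trace 22: π^k(22) = [22, 90, 29, 69, 1, 62] for k=0..5.
π_62 has 18 disjoint cycles with lengths [6, 6, 6, 6, 6, 6, 6, 6, 6, 6, 6, 6, 6, 6, 2, 2, 2, 1] on {0,…,90}.
Σ(ℓ_i−1) = 91−18 = 73; sign = (−1)^73 = -1.
Check: (62/91) = -1 by Zolotarev.

-1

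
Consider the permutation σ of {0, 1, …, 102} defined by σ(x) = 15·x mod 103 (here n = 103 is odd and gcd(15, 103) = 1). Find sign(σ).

Start at x=13: 13 → 92 → 41 → 100 → 58 → 46 → 72 → … (one orbit).
π_15 has 3 disjoint cycles with lengths [51, 51, 1] on {0,…,102}.
103 − 3 = 100 transpositions; sign(π) = (−1)^100 = +1.

+1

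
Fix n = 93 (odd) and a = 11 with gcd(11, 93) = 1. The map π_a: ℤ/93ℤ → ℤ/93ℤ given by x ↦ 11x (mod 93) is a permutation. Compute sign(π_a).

Start at x=17: 17 → 1 → 11 → 28 → 29 → 40 → 68 → … (one orbit).
5 cycles of lengths [30, 30, 30, 2, 1].
5 cycles on 93: each ℓ→(−1)^(ℓ−1), product (−1)^88 = +1.
Zolotarev: (11|93) = +1, matching the cycle-count sign.

+1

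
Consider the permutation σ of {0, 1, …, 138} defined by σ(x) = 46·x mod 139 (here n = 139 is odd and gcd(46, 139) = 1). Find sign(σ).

+1

Orbit of 28 under x↦46x: [28, 37, 34, 35, 81, 112, 9]… (length divides ord_139(46)).
Cycle lengths of π_46 on ℤ/139ℤ: [69, 69, 1]; 3 cycles in total.
With 3 cycles on 139 points, sign = (−1)^{139−3} = +1.
The Jacobi symbol (46|139) = +1 (Zolotarev) agrees.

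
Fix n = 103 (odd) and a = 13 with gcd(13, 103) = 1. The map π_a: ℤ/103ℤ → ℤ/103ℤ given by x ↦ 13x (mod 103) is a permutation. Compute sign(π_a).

Orbit of 9 under x↦13x: [9, 14, 79, 100, 64, 8, 1]… (length divides ord_103(13)).
Decompose π into cycles: lengths [17, 17, 17, 17, 17, 17, 1] (7 cycles, including the fixed point 0).
7 cycles on 103: each ℓ→(−1)^(ℓ−1), product (−1)^96 = +1.
Zolotarev: (13|103) = +1, matching the cycle-count sign.

+1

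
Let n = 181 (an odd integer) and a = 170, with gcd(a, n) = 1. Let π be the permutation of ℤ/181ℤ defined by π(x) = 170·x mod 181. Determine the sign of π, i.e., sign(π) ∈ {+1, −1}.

Start at x=170: 170 → 121 → 117 → 161 → 39 → 114 → 13 → … (one orbit).
π_170 has 5 disjoint cycles with lengths [45, 45, 45, 45, 1] on {0,…,180}.
With 5 cycles on 181 points, sign = (−1)^{181−5} = +1.

+1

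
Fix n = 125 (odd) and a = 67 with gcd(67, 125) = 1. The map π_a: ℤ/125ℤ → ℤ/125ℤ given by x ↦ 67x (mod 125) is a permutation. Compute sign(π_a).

-1

Trace 26: π^k(26) = [26, 117, 89, 88, 21, 32, 19] for k=0..6.
The orbit structure of x ↦ 67x mod 125: 4 orbits of sizes [100, 20, 4, 1].
sign(π) = (−1)^{n − #cycles} = (−1)^{125−4} = (−1)^121 = -1.
The Jacobi symbol (67|125) = -1 (Zolotarev) agrees.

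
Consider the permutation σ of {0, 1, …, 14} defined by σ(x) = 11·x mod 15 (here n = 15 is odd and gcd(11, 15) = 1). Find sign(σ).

Trace 11: π^k(11) = [11, 1] for k=0..1.
10 cycles of lengths [2, 2, 2, 2, 2, 1, 1, 1, 1, 1].
10 cycles on 15: each ℓ→(−1)^(ℓ−1), product (−1)^5 = -1.

-1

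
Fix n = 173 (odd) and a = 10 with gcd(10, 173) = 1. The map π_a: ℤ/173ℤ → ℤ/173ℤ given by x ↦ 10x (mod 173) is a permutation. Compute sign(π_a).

Orbit of 124 under x↦10x: [124, 29, 117, 132, 109, 52, 1]… (length divides ord_173(10)).
The orbit structure of x ↦ 10x mod 173: 5 orbits of sizes [43, 43, 43, 43, 1].
Σ(ℓ_i−1) = 173−5 = 168; sign = (−1)^168 = +1.
Via Zolotarev, sign(π_{10}) = (10|173) = +1.

+1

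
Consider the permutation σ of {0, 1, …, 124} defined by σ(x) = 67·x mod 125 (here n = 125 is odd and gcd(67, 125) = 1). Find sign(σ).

Start at x=18: 18 → 81 → 52 → 109 → 53 → 51 → 42 → … (one orbit).
Cycle lengths of π_67 on ℤ/125ℤ: [100, 20, 4, 1]; 4 cycles in total.
sign(π) = (−1)^{n − #cycles} = (−1)^{125−4} = (−1)^121 = -1.
The Jacobi symbol (67|125) = -1 (Zolotarev) agrees.

-1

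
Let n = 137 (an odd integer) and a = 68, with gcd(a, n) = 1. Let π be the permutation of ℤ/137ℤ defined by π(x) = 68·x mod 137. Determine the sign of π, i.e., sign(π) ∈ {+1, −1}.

+1

Start at x=105: 105 → 16 → 129 → 4 → 135 → 1 → 68 → … (one orbit).
Decompose π into cycles: lengths [68, 68, 1] (3 cycles, including the fixed point 0).
3 cycles on 137: each ℓ→(−1)^(ℓ−1), product (−1)^134 = +1.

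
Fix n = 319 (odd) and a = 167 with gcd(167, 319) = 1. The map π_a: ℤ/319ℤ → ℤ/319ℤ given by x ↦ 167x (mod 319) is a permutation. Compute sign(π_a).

-1

Trace 178: π^k(178) = [178, 59, 283, 49, 208, 284, 216] for k=0..6.
π_167 has 8 disjoint cycles with lengths [70, 70, 70, 70, 14, 14, 10, 1] on {0,…,318}.
319 − 8 = 311 transpositions; sign(π) = (−1)^311 = -1.
Via Zolotarev, sign(π_{167}) = (167|319) = -1.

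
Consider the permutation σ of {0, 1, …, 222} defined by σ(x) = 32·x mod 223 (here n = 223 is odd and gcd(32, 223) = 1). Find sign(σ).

+1

Start at x=82: 82 → 171 → 120 → 49 → 7 → 1 → 32 → … (one orbit).
Decompose π into cycles: lengths [37, 37, 37, 37, 37, 37, 1] (7 cycles, including the fixed point 0).
sign(π) = (−1)^{n − #cycles} = (−1)^{223−7} = (−1)^216 = +1.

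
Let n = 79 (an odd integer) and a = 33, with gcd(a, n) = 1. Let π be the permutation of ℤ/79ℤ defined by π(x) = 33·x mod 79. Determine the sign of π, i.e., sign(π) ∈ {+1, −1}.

-1

Trace 12: π^k(12) = [12, 1, 33, 62, 71, 52, 57] for k=0..6.
The orbit structure of x ↦ 33x mod 79: 4 orbits of sizes [26, 26, 26, 1].
4 cycles on 79: each ℓ→(−1)^(ℓ−1), product (−1)^75 = -1.
(33|79)_J = -1 (Zolotarev's lemma cross-check).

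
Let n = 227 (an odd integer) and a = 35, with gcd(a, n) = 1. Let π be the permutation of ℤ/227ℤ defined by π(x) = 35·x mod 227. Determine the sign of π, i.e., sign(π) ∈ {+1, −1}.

Orbit of 182 under x↦35x: [182, 14, 36, 125, 62, 127, 132]… (length divides ord_227(35)).
2 cycles of lengths [226, 1].
n − c = 227 − 2 = 225; sign = (−1)^225 = -1.
Check: (35/227) = -1 by Zolotarev.

-1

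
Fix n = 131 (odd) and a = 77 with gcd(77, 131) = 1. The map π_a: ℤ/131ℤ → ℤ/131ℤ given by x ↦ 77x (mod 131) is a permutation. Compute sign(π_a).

Trace 16: π^k(16) = [16, 53, 20, 99, 25, 91, 64] for k=0..6.
The orbit structure of x ↦ 77x mod 131: 3 orbits of sizes [65, 65, 1].
n − c = 131 − 3 = 128; sign = (−1)^128 = +1.
The Jacobi symbol (77|131) = +1 (Zolotarev) agrees.

+1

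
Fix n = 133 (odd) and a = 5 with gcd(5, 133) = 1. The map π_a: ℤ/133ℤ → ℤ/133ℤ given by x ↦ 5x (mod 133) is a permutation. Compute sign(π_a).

-1

Start at x=4: 4 → 20 → 100 → 101 → 106 → 131 → 123 → … (one orbit).
π_5 has 10 disjoint cycles with lengths [18, 18, 18, 18, 18, 18, 9, 9, 6, 1] on {0,…,132}.
10 cycles on 133: each ℓ→(−1)^(ℓ−1), product (−1)^123 = -1.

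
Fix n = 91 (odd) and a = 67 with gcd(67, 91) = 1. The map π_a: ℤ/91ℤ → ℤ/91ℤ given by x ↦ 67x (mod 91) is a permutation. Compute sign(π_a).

Trace 64: π^k(64) = [64, 11, 9, 57, 88, 72, 1] for k=0..6.
Cycle lengths of π_67 on ℤ/91ℤ: [12, 12, 12, 12, 12, 12, 12, 3, 3, 1]; 10 cycles in total.
10 cycles on 91: each ℓ→(−1)^(ℓ−1), product (−1)^81 = -1.
Via Zolotarev, sign(π_{67}) = (67|91) = -1.

-1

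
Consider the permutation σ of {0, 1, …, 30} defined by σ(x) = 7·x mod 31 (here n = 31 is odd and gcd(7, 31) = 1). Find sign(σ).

Orbit of 28 under x↦7x: [28, 10, 8, 25, 20, 16, 19]… (length divides ord_31(7)).
Decompose π into cycles: lengths [15, 15, 1] (3 cycles, including the fixed point 0).
Σ(ℓ_i−1) = 31−3 = 28; sign = (−1)^28 = +1.
The Jacobi symbol (7|31) = +1 (Zolotarev) agrees.

+1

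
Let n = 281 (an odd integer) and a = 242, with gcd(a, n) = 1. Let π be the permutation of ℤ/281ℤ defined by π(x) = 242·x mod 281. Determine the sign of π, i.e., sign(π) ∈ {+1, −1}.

+1

Start at x=253: 253 → 249 → 124 → 222 → 53 → 181 → 247 → … (one orbit).
The orbit structure of x ↦ 242x mod 281: 11 orbits of sizes [28, 28, 28, 28, 28, 28, 28, 28, 28, 28, 1].
n − c = 281 − 11 = 270; sign = (−1)^270 = +1.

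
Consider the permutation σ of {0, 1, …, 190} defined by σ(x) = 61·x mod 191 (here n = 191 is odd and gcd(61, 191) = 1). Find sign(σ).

-1

Start at x=180: 180 → 93 → 134 → 152 → 104 → 41 → 18 → … (one orbit).
π_61 has 2 disjoint cycles with lengths [190, 1] on {0,…,190}.
2 cycles on 191: each ℓ→(−1)^(ℓ−1), product (−1)^189 = -1.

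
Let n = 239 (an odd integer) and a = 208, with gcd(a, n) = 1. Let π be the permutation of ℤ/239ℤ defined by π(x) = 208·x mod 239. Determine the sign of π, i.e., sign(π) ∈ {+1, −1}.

Start at x=84: 84 → 25 → 181 → 125 → 188 → 147 → 223 → … (one orbit).
Decompose π into cycles: lengths [238, 1] (2 cycles, including the fixed point 0).
2 cycles on 239: each ℓ→(−1)^(ℓ−1), product (−1)^237 = -1.

-1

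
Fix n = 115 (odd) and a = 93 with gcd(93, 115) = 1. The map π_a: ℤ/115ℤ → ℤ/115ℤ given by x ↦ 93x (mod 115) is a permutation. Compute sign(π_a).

-1

Trace 93: π^k(93) = [93, 24, 47, 1] for k=0..3.
The orbit structure of x ↦ 93x mod 115: 46 orbits of sizes [4, 4, 4, 4, 4, 4, 4, 4, 4, 4, 4, 4, 4, 4, 4, 4, 4, 4, 4, 4, 4, 4, 4, 1, 1, 1, 1, 1, 1, 1, 1, 1, 1, 1, 1, 1, 1, 1, 1, 1, 1, 1, 1, 1, 1, 1].
Σ(ℓ_i−1) = 115−46 = 69; sign = (−1)^69 = -1.
Zolotarev: (93|115) = -1, matching the cycle-count sign.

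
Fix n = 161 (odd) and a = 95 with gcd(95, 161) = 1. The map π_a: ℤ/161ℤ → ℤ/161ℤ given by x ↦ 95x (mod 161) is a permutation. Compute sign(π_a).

Orbit of 141 under x↦95x: [141, 32, 142, 127, 151, 16, 71]… (length divides ord_161(95)).
π_95 has 9 disjoint cycles with lengths [33, 33, 33, 33, 11, 11, 3, 3, 1] on {0,…,160}.
9 cycles on 161: each ℓ→(−1)^(ℓ−1), product (−1)^152 = +1.

+1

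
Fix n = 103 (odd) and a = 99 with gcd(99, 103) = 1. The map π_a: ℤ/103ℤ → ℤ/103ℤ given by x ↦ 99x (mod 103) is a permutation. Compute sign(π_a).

-1

Orbit of 83 under x↦99x: [83, 80, 92, 44, 30, 86, 68]… (length divides ord_103(99)).
π_99 has 2 disjoint cycles with lengths [102, 1] on {0,…,102}.
sign(π) = (−1)^{n − #cycles} = (−1)^{103−2} = (−1)^101 = -1.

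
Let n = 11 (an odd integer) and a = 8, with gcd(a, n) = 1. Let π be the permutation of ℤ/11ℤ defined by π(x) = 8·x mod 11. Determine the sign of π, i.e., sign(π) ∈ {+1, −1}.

-1

Start at x=2: 2 → 5 → 7 → 1 → 8 → 9 → 6 → … (one orbit).
Decompose π into cycles: lengths [10, 1] (2 cycles, including the fixed point 0).
Σ(ℓ_i−1) = 11−2 = 9; sign = (−1)^9 = -1.
Zolotarev: (8|11) = -1, matching the cycle-count sign.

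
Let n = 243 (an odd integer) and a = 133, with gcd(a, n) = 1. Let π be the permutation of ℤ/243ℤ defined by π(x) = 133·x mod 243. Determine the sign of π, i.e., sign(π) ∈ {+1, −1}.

+1

Trace 187: π^k(187) = [187, 85, 127, 124, 211, 118, 142] for k=0..6.
Cycle type of π: 81×2 + 27×2 + 9×2 + 3×2 + 1×3; total 11 cycles.
sign(π) = (−1)^{n − #cycles} = (−1)^{243−11} = (−1)^232 = +1.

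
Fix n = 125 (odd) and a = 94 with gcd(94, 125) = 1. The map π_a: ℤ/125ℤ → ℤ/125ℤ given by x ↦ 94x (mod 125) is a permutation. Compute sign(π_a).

Start at x=56: 56 → 14 → 66 → 79 → 51 → 44 → 11 → … (one orbit).
The orbit structure of x ↦ 94x mod 125: 7 orbits of sizes [50, 50, 10, 10, 2, 2, 1].
n − c = 125 − 7 = 118; sign = (−1)^118 = +1.

+1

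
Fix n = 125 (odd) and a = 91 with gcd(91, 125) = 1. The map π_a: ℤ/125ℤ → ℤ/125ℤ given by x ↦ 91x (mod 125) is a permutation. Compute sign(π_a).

Orbit of 101 under x↦91x: [101, 66, 6, 46, 61, 51, 16]… (length divides ord_125(91)).
Decompose π into cycles: lengths [25, 25, 25, 25, 5, 5, 5, 5, 1, 1, 1, 1, 1] (13 cycles, including the fixed point 0).
With 13 cycles on 125 points, sign = (−1)^{125−13} = +1.

+1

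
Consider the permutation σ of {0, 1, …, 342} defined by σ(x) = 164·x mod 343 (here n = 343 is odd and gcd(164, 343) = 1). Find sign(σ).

-1

Trace 1: π^k(1) = [1, 164, 142, 307, 270, 33, 267] for k=0..6.
Cycle lengths of π_164 on ℤ/343ℤ: [294, 42, 6, 1]; 4 cycles in total.
sign(π) = (−1)^{n − #cycles} = (−1)^{343−4} = (−1)^339 = -1.
Zolotarev: (164|343) = -1, matching the cycle-count sign.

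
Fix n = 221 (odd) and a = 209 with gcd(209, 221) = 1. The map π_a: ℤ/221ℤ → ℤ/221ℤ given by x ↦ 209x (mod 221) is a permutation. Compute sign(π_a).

Orbit of 131 under x↦209x: [131, 196, 79, 157, 105, 66, 92]… (length divides ord_221(209)).
The orbit structure of x ↦ 209x mod 221: 26 orbits of sizes [16, 16, 16, 16, 16, 16, 16, 16, 16, 16, 16, 16, 16, 1, 1, 1, 1, 1, 1, 1, 1, 1, 1, 1, 1, 1].
sign(π) = (−1)^{n − #cycles} = (−1)^{221−26} = (−1)^195 = -1.
The Jacobi symbol (209|221) = -1 (Zolotarev) agrees.

-1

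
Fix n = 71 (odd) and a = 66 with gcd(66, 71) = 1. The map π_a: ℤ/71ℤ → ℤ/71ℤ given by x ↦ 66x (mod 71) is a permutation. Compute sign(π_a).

Trace 14: π^k(14) = [14, 1, 66, 25, 17, 57, 70] for k=0..6.
Cycle type of π: 10×7 + 1; total 8 cycles.
71 − 8 = 63 transpositions; sign(π) = (−1)^63 = -1.

-1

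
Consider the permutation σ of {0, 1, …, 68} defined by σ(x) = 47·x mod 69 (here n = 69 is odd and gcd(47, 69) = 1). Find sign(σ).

Orbit of 1 under x↦47x: [1, 47]… (length divides ord_69(47)).
The orbit structure of x ↦ 47x mod 69: 46 orbits of sizes [2, 2, 2, 2, 2, 2, 2, 2, 2, 2, 2, 2, 2, 2, 2, 2, 2, 2, 2, 2, 2, 2, 2, 1, 1, 1, 1, 1, 1, 1, 1, 1, 1, 1, 1, 1, 1, 1, 1, 1, 1, 1, 1, 1, 1, 1].
n − c = 69 − 46 = 23; sign = (−1)^23 = -1.
(47|69)_J = -1 (Zolotarev's lemma cross-check).

-1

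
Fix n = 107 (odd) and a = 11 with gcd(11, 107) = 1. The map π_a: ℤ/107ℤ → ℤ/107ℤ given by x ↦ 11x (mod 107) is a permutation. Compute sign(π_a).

Start at x=11: 11 → 14 → 47 → 89 → 16 → 69 → 10 → … (one orbit).
π_11 has 3 disjoint cycles with lengths [53, 53, 1] on {0,…,106}.
107 − 3 = 104 transpositions; sign(π) = (−1)^104 = +1.
The Jacobi symbol (11|107) = +1 (Zolotarev) agrees.

+1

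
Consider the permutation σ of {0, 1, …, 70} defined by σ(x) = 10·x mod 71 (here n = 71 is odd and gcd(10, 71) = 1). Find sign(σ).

+1

Start at x=8: 8 → 9 → 19 → 48 → 54 → 43 → 4 → … (one orbit).
3 cycles of lengths [35, 35, 1].
3 cycles on 71: each ℓ→(−1)^(ℓ−1), product (−1)^68 = +1.
Zolotarev: (10|71) = +1, matching the cycle-count sign.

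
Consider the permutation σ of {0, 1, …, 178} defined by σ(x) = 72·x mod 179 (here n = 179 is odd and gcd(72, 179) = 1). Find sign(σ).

-1

Start at x=81: 81 → 104 → 149 → 167 → 31 → 84 → 141 → … (one orbit).
Decompose π into cycles: lengths [178, 1] (2 cycles, including the fixed point 0).
n − c = 179 − 2 = 177; sign = (−1)^177 = -1.
Zolotarev: (72|179) = -1, matching the cycle-count sign.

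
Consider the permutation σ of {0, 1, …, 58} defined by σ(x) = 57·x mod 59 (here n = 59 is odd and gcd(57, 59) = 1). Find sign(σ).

Start at x=48: 48 → 22 → 15 → 29 → 1 → 57 → 4 → … (one orbit).
Decompose π into cycles: lengths [29, 29, 1] (3 cycles, including the fixed point 0).
59 − 3 = 56 transpositions; sign(π) = (−1)^56 = +1.
(57|59)_J = +1 (Zolotarev's lemma cross-check).

+1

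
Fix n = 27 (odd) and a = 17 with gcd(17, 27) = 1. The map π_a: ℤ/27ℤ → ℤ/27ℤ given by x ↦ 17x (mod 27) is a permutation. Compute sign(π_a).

-1

Trace 1: π^k(1) = [1, 17, 19, 26, 10, 8] for k=0..5.
The orbit structure of x ↦ 17x mod 27: 8 orbits of sizes [6, 6, 6, 2, 2, 2, 2, 1].
With 8 cycles on 27 points, sign = (−1)^{27−8} = -1.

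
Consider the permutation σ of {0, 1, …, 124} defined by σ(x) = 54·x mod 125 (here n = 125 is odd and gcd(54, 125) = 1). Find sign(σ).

Orbit of 31 under x↦54x: [31, 49, 21, 9, 111, 119, 51]… (length divides ord_125(54)).
Cycle type of π: 50×2 + 10×2 + 2×2 + 1; total 7 cycles.
With 7 cycles on 125 points, sign = (−1)^{125−7} = +1.

+1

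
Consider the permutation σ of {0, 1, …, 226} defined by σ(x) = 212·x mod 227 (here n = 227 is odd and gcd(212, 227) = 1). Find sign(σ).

Start at x=76: 76 → 222 → 75 → 10 → 77 → 207 → 73 → … (one orbit).
The orbit structure of x ↦ 212x mod 227: 3 orbits of sizes [113, 113, 1].
Σ(ℓ_i−1) = 227−3 = 224; sign = (−1)^224 = +1.
(212|227)_J = +1 (Zolotarev's lemma cross-check).

+1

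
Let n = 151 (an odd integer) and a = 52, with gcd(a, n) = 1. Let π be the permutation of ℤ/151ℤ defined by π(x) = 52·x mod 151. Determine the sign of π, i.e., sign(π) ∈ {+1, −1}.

-1

Trace 5: π^k(5) = [5, 109, 81, 135, 74, 73, 21] for k=0..6.
Cycle type of π: 150 + 1; total 2 cycles.
sign(π) = (−1)^{n − #cycles} = (−1)^{151−2} = (−1)^149 = -1.
The Jacobi symbol (52|151) = -1 (Zolotarev) agrees.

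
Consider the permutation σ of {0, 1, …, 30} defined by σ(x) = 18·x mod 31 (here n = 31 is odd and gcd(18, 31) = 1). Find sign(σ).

Orbit of 5 under x↦18x: [5, 28, 8, 20, 19, 1, 18]… (length divides ord_31(18)).
3 cycles of lengths [15, 15, 1].
31 − 3 = 28 transpositions; sign(π) = (−1)^28 = +1.
Zolotarev: (18|31) = +1, matching the cycle-count sign.

+1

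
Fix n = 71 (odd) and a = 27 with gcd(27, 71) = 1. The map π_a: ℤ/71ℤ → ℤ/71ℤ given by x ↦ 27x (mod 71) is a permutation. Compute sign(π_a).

Start at x=43: 43 → 25 → 36 → 49 → 45 → 8 → 3 → … (one orbit).
Cycle type of π: 35×2 + 1; total 3 cycles.
With 3 cycles on 71 points, sign = (−1)^{71−3} = +1.

+1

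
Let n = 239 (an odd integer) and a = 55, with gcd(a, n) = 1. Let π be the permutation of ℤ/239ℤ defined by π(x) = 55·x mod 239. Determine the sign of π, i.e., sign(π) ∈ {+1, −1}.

+1

Trace 180: π^k(180) = [180, 101, 58, 83, 24, 125, 183] for k=0..6.
Decompose π into cycles: lengths [119, 119, 1] (3 cycles, including the fixed point 0).
sign(π) = (−1)^{n − #cycles} = (−1)^{239−3} = (−1)^236 = +1.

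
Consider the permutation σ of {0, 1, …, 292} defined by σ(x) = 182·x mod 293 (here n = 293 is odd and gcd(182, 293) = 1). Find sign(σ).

-1

Orbit of 291 under x↦182x: [291, 222, 263, 107, 136, 140, 282]… (length divides ord_293(182)).
Cycle lengths of π_182 on ℤ/293ℤ: [292, 1]; 2 cycles in total.
n − c = 293 − 2 = 291; sign = (−1)^291 = -1.
The Jacobi symbol (182|293) = -1 (Zolotarev) agrees.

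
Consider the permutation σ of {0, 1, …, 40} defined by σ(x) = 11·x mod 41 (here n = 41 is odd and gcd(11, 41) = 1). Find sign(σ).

-1

Orbit of 16 under x↦11x: [16, 12, 9, 17, 23, 7, 36]… (length divides ord_41(11)).
The orbit structure of x ↦ 11x mod 41: 2 orbits of sizes [40, 1].
41 − 2 = 39 transpositions; sign(π) = (−1)^39 = -1.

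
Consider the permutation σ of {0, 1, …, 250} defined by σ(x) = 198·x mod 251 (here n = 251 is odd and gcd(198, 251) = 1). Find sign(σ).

+1

Start at x=144: 144 → 149 → 135 → 124 → 205 → 179 → 51 → … (one orbit).
Cycle lengths of π_198 on ℤ/251ℤ: [125, 125, 1]; 3 cycles in total.
With 3 cycles on 251 points, sign = (−1)^{251−3} = +1.
Zolotarev: (198|251) = +1, matching the cycle-count sign.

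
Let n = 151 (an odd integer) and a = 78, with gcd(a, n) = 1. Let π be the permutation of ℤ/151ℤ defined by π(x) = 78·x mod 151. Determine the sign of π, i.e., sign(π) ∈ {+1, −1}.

Trace 29: π^k(29) = [29, 148, 68, 19, 123, 81, 127] for k=0..6.
7 cycles of lengths [25, 25, 25, 25, 25, 25, 1].
With 7 cycles on 151 points, sign = (−1)^{151−7} = +1.
Check: (78/151) = +1 by Zolotarev.

+1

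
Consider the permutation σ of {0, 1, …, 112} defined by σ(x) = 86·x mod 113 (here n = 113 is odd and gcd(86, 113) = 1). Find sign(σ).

-1

Trace 74: π^k(74) = [74, 36, 45, 28, 35, 72, 90] for k=0..6.
The orbit structure of x ↦ 86x mod 113: 2 orbits of sizes [112, 1].
2 cycles on 113: each ℓ→(−1)^(ℓ−1), product (−1)^111 = -1.
The Jacobi symbol (86|113) = -1 (Zolotarev) agrees.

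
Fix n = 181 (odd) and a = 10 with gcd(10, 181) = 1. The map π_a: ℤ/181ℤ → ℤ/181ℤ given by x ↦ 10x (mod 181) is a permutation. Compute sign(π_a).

-1

Orbit of 105 under x↦10x: [105, 145, 2, 20, 19, 9, 90]… (length divides ord_181(10)).
Cycle type of π: 180 + 1; total 2 cycles.
2 cycles on 181: each ℓ→(−1)^(ℓ−1), product (−1)^179 = -1.
The Jacobi symbol (10|181) = -1 (Zolotarev) agrees.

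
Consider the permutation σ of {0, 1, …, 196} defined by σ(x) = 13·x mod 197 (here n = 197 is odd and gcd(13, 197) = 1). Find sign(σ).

Trace 179: π^k(179) = [179, 160, 110, 51, 72, 148, 151] for k=0..6.
π_13 has 2 disjoint cycles with lengths [196, 1] on {0,…,196}.
197 − 2 = 195 transpositions; sign(π) = (−1)^195 = -1.

-1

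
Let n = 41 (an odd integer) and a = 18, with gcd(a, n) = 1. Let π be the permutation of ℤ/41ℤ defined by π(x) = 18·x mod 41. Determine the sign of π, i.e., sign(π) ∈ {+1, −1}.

+1

Trace 18: π^k(18) = [18, 37, 10, 16, 1] for k=0..4.
9 cycles of lengths [5, 5, 5, 5, 5, 5, 5, 5, 1].
9 cycles on 41: each ℓ→(−1)^(ℓ−1), product (−1)^32 = +1.
The Jacobi symbol (18|41) = +1 (Zolotarev) agrees.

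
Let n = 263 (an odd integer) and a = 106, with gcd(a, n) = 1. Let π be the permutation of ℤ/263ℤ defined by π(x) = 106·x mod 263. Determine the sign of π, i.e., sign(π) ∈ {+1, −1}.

-1

Orbit of 54 under x↦106x: [54, 201, 3, 55, 44, 193, 207]… (length divides ord_263(106)).
π_106 has 2 disjoint cycles with lengths [262, 1] on {0,…,262}.
263 − 2 = 261 transpositions; sign(π) = (−1)^261 = -1.
(106|263)_J = -1 (Zolotarev's lemma cross-check).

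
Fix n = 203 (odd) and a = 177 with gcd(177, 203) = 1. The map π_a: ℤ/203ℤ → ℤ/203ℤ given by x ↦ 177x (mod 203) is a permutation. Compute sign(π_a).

-1

Orbit of 78 under x↦177x: [78, 2, 151, 134, 170, 46, 22]… (length divides ord_203(177)).
π_177 has 6 disjoint cycles with lengths [84, 84, 28, 3, 3, 1] on {0,…,202}.
With 6 cycles on 203 points, sign = (−1)^{203−6} = -1.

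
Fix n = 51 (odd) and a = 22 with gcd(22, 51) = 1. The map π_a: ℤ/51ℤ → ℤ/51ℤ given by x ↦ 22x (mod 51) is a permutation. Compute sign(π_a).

Trace 7: π^k(7) = [7, 1, 22, 25, 40, 13, 31] for k=0..6.
Decompose π into cycles: lengths [16, 16, 16, 1, 1, 1] (6 cycles, including the fixed point 0).
With 6 cycles on 51 points, sign = (−1)^{51−6} = -1.

-1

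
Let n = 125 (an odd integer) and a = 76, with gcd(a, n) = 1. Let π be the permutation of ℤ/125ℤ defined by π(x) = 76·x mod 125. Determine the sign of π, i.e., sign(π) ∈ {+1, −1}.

Start at x=51: 51 → 1 → 76 → 26 → 101 → 51 (one orbit).
Cycle type of π: 5×20 + 1×25; total 45 cycles.
With 45 cycles on 125 points, sign = (−1)^{125−45} = +1.
Via Zolotarev, sign(π_{76}) = (76|125) = +1.

+1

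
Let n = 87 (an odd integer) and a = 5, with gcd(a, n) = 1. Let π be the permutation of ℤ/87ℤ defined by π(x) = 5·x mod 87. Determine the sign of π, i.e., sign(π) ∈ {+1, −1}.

Orbit of 35 under x↦5x: [35, 1, 5, 25, 38, 16, 80]… (length divides ord_87(5)).
The orbit structure of x ↦ 5x mod 87: 8 orbits of sizes [14, 14, 14, 14, 14, 14, 2, 1].
sign(π) = (−1)^{n − #cycles} = (−1)^{87−8} = (−1)^79 = -1.
Via Zolotarev, sign(π_{5}) = (5|87) = -1.

-1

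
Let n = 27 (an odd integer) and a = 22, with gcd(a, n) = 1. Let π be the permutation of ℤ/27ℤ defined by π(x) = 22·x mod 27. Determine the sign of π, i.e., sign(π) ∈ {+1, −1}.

+1

Trace 19: π^k(19) = [19, 13, 16, 1, 22, 25, 10] for k=0..6.
7 cycles of lengths [9, 9, 3, 3, 1, 1, 1].
7 cycles on 27: each ℓ→(−1)^(ℓ−1), product (−1)^20 = +1.
(22|27)_J = +1 (Zolotarev's lemma cross-check).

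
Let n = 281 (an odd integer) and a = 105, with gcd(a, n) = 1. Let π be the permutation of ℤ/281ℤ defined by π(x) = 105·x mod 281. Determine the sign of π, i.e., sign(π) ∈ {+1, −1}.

Start at x=21: 21 → 238 → 262 → 253 → 151 → 119 → 131 → … (one orbit).
Cycle type of π: 280 + 1; total 2 cycles.
2 cycles on 281: each ℓ→(−1)^(ℓ−1), product (−1)^279 = -1.

-1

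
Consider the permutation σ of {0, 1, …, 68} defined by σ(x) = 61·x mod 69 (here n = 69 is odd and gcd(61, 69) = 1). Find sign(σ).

-1

Trace 16: π^k(16) = [16, 10, 58, 19, 55, 43, 1] for k=0..6.
Cycle type of π: 22×3 + 1×3; total 6 cycles.
69 − 6 = 63 transpositions; sign(π) = (−1)^63 = -1.
Check: (61/69) = -1 by Zolotarev.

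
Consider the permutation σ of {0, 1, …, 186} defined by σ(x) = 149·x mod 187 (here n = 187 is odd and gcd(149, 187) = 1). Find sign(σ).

-1

Start at x=98: 98 → 16 → 140 → 103 → 13 → 67 → 72 → … (one orbit).
The orbit structure of x ↦ 149x mod 187: 14 orbits of sizes [20, 20, 20, 20, 20, 20, 20, 20, 10, 4, 4, 4, 4, 1].
n − c = 187 − 14 = 173; sign = (−1)^173 = -1.
(149|187)_J = -1 (Zolotarev's lemma cross-check).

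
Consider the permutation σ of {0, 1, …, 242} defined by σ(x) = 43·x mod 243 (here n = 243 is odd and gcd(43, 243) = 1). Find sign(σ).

Orbit of 241 under x↦43x: [241, 157, 190, 151, 175, 235, 142]… (length divides ord_243(43)).
π_43 has 11 disjoint cycles with lengths [81, 81, 27, 27, 9, 9, 3, 3, 1, 1, 1] on {0,…,242}.
11 cycles on 243: each ℓ→(−1)^(ℓ−1), product (−1)^232 = +1.

+1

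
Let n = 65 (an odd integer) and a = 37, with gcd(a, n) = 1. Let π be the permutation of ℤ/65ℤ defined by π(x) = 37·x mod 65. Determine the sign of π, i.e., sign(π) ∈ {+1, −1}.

+1

Orbit of 18 under x↦37x: [18, 16, 7, 64, 28, 61, 47]… (length divides ord_65(37)).
Decompose π into cycles: lengths [12, 12, 12, 12, 12, 4, 1] (7 cycles, including the fixed point 0).
Σ(ℓ_i−1) = 65−7 = 58; sign = (−1)^58 = +1.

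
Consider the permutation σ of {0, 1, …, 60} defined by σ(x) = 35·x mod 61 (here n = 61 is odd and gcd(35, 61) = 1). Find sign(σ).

-1

Trace 14: π^k(14) = [14, 2, 9, 10, 45, 50, 42] for k=0..6.
The orbit structure of x ↦ 35x mod 61: 2 orbits of sizes [60, 1].
61 − 2 = 59 transpositions; sign(π) = (−1)^59 = -1.
Zolotarev: (35|61) = -1, matching the cycle-count sign.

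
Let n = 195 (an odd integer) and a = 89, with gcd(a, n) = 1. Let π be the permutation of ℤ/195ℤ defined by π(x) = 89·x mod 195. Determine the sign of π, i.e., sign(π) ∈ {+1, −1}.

Start at x=181: 181 → 119 → 61 → 164 → 166 → 149 → 1 → … (one orbit).
The orbit structure of x ↦ 89x mod 195: 23 orbits of sizes [12, 12, 12, 12, 12, 12, 12, 12, 12, 12, 12, 12, 12, 12, 12, 2, 2, 2, 2, 2, 2, 2, 1].
n − c = 195 − 23 = 172; sign = (−1)^172 = +1.
Zolotarev: (89|195) = +1, matching the cycle-count sign.

+1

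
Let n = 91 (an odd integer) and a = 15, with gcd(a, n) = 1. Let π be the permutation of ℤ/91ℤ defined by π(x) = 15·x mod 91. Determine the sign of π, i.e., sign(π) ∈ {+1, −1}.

Start at x=22: 22 → 57 → 36 → 85 → 1 → 15 → 43 → … (one orbit).
π_15 has 14 disjoint cycles with lengths [12, 12, 12, 12, 12, 12, 12, 1, 1, 1, 1, 1, 1, 1] on {0,…,90}.
n − c = 91 − 14 = 77; sign = (−1)^77 = -1.
(15|91)_J = -1 (Zolotarev's lemma cross-check).

-1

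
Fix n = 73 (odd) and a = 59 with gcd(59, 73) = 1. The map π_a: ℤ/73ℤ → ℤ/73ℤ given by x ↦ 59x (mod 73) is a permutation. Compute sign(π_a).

Orbit of 39 under x↦59x: [39, 38, 52, 2, 45, 27, 60]… (length divides ord_73(59)).
Cycle type of π: 72 + 1; total 2 cycles.
2 cycles on 73: each ℓ→(−1)^(ℓ−1), product (−1)^71 = -1.
Check: (59/73) = -1 by Zolotarev.

-1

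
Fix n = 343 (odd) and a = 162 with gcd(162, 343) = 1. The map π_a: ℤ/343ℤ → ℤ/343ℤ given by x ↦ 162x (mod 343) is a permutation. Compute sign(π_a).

Start at x=8: 8 → 267 → 36 → 1 → 162 → 176 → 43 → … (one orbit).
Cycle type of π: 49×6 + 7×6 + 1×7; total 19 cycles.
Σ(ℓ_i−1) = 343−19 = 324; sign = (−1)^324 = +1.

+1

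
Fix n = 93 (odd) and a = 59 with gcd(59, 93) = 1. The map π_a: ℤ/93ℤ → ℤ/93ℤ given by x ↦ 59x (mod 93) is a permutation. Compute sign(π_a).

Start at x=67: 67 → 47 → 76 → 20 → 64 → 56 → 49 → … (one orbit).
Decompose π into cycles: lengths [30, 30, 15, 15, 2, 1] (6 cycles, including the fixed point 0).
93 − 6 = 87 transpositions; sign(π) = (−1)^87 = -1.
Via Zolotarev, sign(π_{59}) = (59|93) = -1.

-1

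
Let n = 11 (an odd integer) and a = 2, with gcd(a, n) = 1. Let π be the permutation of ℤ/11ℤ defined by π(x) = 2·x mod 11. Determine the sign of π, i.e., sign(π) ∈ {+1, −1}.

-1

Orbit of 5 under x↦2x: [5, 10, 9, 7, 3, 6, 1]… (length divides ord_11(2)).
Cycle lengths of π_2 on ℤ/11ℤ: [10, 1]; 2 cycles in total.
sign(π) = (−1)^{n − #cycles} = (−1)^{11−2} = (−1)^9 = -1.
The Jacobi symbol (2|11) = -1 (Zolotarev) agrees.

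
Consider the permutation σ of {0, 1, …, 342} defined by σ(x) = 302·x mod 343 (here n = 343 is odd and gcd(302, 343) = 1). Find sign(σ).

+1

Orbit of 71 under x↦302x: [71, 176, 330, 190, 99, 57, 64]… (length divides ord_343(302)).
π_302 has 19 disjoint cycles with lengths [49, 49, 49, 49, 49, 49, 7, 7, 7, 7, 7, 7, 1, 1, 1, 1, 1, 1, 1] on {0,…,342}.
With 19 cycles on 343 points, sign = (−1)^{343−19} = +1.
Check: (302/343) = +1 by Zolotarev.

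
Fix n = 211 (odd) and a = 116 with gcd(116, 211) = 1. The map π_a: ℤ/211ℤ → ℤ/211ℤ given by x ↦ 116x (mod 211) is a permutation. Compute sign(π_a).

Trace 160: π^k(160) = [160, 203, 127, 173, 23, 136, 162] for k=0..6.
The orbit structure of x ↦ 116x mod 211: 2 orbits of sizes [210, 1].
With 2 cycles on 211 points, sign = (−1)^{211−2} = -1.
The Jacobi symbol (116|211) = -1 (Zolotarev) agrees.

-1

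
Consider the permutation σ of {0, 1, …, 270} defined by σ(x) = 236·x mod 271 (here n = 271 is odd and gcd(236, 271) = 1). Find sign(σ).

-1

Orbit of 132 under x↦236x: [132, 258, 184, 64, 199, 81, 146]… (length divides ord_271(236)).
The orbit structure of x ↦ 236x mod 271: 4 orbits of sizes [90, 90, 90, 1].
n − c = 271 − 4 = 267; sign = (−1)^267 = -1.
Via Zolotarev, sign(π_{236}) = (236|271) = -1.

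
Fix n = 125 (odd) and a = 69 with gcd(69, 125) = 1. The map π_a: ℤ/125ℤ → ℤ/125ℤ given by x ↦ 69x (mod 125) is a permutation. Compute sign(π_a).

Start at x=111: 111 → 34 → 96 → 124 → 56 → 114 → 116 → … (one orbit).
π_69 has 7 disjoint cycles with lengths [50, 50, 10, 10, 2, 2, 1] on {0,…,124}.
sign(π) = (−1)^{n − #cycles} = (−1)^{125−7} = (−1)^118 = +1.
Via Zolotarev, sign(π_{69}) = (69|125) = +1.

+1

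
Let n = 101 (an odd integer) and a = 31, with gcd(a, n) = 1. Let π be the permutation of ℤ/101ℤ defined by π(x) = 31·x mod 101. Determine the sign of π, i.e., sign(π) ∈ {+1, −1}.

+1

Start at x=68: 68 → 88 → 1 → 31 → 52 → 97 → 78 → … (one orbit).
Cycle type of π: 25×4 + 1; total 5 cycles.
With 5 cycles on 101 points, sign = (−1)^{101−5} = +1.
Via Zolotarev, sign(π_{31}) = (31|101) = +1.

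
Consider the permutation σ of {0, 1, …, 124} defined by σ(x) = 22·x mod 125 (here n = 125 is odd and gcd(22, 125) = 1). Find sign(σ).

Trace 114: π^k(114) = [114, 8, 51, 122, 59, 48, 56] for k=0..6.
Decompose π into cycles: lengths [100, 20, 4, 1] (4 cycles, including the fixed point 0).
Σ(ℓ_i−1) = 125−4 = 121; sign = (−1)^121 = -1.

-1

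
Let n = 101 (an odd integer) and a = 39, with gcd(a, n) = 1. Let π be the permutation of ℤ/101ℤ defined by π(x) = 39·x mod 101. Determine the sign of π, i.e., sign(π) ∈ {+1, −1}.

Start at x=17: 17 → 57 → 1 → 39 → 6 → 32 → 36 → … (one orbit).
Decompose π into cycles: lengths [20, 20, 20, 20, 20, 1] (6 cycles, including the fixed point 0).
n − c = 101 − 6 = 95; sign = (−1)^95 = -1.
Zolotarev: (39|101) = -1, matching the cycle-count sign.

-1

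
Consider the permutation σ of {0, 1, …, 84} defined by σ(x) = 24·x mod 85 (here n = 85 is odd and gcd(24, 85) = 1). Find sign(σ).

Trace 36: π^k(36) = [36, 14, 81, 74, 76, 39, 1] for k=0..6.
Cycle type of π: 16×5 + 2×2 + 1; total 8 cycles.
85 − 8 = 77 transpositions; sign(π) = (−1)^77 = -1.
The Jacobi symbol (24|85) = -1 (Zolotarev) agrees.

-1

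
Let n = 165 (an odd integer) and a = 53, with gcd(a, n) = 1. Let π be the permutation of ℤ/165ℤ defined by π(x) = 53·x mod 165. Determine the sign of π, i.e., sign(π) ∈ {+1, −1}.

Trace 1: π^k(1) = [1, 53, 4, 47, 16, 23, 64] for k=0..6.
Cycle lengths of π_53 on ℤ/165ℤ: [20, 20, 20, 20, 20, 20, 10, 10, 5, 5, 4, 4, 4, 2, 1]; 15 cycles in total.
sign(π) = (−1)^{n − #cycles} = (−1)^{165−15} = (−1)^150 = +1.
Zolotarev: (53|165) = +1, matching the cycle-count sign.

+1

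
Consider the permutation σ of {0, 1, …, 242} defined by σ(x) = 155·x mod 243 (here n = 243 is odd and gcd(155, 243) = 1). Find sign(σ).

-1

Trace 10: π^k(10) = [10, 92, 166, 215, 34, 167, 127] for k=0..6.
π_155 has 6 disjoint cycles with lengths [162, 54, 18, 6, 2, 1] on {0,…,242}.
243 − 6 = 237 transpositions; sign(π) = (−1)^237 = -1.
(155|243)_J = -1 (Zolotarev's lemma cross-check).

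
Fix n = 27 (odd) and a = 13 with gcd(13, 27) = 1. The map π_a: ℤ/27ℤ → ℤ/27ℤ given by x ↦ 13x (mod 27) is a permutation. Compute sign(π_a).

Start at x=13: 13 → 7 → 10 → 22 → 16 → 19 → 4 → … (one orbit).
Cycle lengths of π_13 on ℤ/27ℤ: [9, 9, 3, 3, 1, 1, 1]; 7 cycles in total.
Σ(ℓ_i−1) = 27−7 = 20; sign = (−1)^20 = +1.

+1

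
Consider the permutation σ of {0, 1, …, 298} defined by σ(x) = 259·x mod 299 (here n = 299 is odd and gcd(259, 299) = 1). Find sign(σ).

+1

Orbit of 116 under x↦259x: [116, 144, 220, 170, 77, 209, 12]… (length divides ord_299(259)).
Cycle type of π: 22×12 + 11×2 + 2×6 + 1; total 21 cycles.
Σ(ℓ_i−1) = 299−21 = 278; sign = (−1)^278 = +1.
Zolotarev: (259|299) = +1, matching the cycle-count sign.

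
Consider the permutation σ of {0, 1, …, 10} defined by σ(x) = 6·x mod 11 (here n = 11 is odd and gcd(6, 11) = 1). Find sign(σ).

-1

Start at x=10: 10 → 5 → 8 → 4 → 2 → 1 → 6 → … (one orbit).
2 cycles of lengths [10, 1].
n − c = 11 − 2 = 9; sign = (−1)^9 = -1.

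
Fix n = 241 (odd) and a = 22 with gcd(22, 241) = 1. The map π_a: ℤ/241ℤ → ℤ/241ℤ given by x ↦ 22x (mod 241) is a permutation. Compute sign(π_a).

-1

Start at x=239: 239 → 197 → 237 → 153 → 233 → 65 → 225 → … (one orbit).
Cycle lengths of π_22 on ℤ/241ℤ: [48, 48, 48, 48, 48, 1]; 6 cycles in total.
With 6 cycles on 241 points, sign = (−1)^{241−6} = -1.
(22|241)_J = -1 (Zolotarev's lemma cross-check).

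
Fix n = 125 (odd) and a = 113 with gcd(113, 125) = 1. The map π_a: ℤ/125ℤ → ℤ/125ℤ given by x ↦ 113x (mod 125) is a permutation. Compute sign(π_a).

-1

Start at x=68: 68 → 59 → 42 → 121 → 48 → 49 → 37 → … (one orbit).
Decompose π into cycles: lengths [100, 20, 4, 1] (4 cycles, including the fixed point 0).
4 cycles on 125: each ℓ→(−1)^(ℓ−1), product (−1)^121 = -1.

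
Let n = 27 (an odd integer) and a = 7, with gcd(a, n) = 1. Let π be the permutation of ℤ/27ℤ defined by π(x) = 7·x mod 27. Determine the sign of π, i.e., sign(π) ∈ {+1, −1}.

+1

Trace 7: π^k(7) = [7, 22, 19, 25, 13, 10, 16] for k=0..6.
Cycle lengths of π_7 on ℤ/27ℤ: [9, 9, 3, 3, 1, 1, 1]; 7 cycles in total.
27 − 7 = 20 transpositions; sign(π) = (−1)^20 = +1.
The Jacobi symbol (7|27) = +1 (Zolotarev) agrees.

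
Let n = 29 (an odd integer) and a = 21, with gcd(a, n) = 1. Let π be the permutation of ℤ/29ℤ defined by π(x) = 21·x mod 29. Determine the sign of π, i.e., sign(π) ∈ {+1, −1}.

Start at x=10: 10 → 7 → 2 → 13 → 12 → 20 → 14 → … (one orbit).
2 cycles of lengths [28, 1].
With 2 cycles on 29 points, sign = (−1)^{29−2} = -1.
Check: (21/29) = -1 by Zolotarev.

-1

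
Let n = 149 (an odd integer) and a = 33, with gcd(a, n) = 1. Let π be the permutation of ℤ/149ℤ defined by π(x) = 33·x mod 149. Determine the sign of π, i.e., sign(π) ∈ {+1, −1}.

Trace 39: π^k(39) = [39, 95, 6, 49, 127, 19, 31] for k=0..6.
Cycle type of π: 37×4 + 1; total 5 cycles.
149 − 5 = 144 transpositions; sign(π) = (−1)^144 = +1.
The Jacobi symbol (33|149) = +1 (Zolotarev) agrees.

+1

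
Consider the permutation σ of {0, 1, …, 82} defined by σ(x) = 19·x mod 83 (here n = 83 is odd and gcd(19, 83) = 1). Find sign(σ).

Start at x=15: 15 → 36 → 20 → 48 → 82 → 64 → 54 → … (one orbit).
π_19 has 2 disjoint cycles with lengths [82, 1] on {0,…,82}.
Σ(ℓ_i−1) = 83−2 = 81; sign = (−1)^81 = -1.
Via Zolotarev, sign(π_{19}) = (19|83) = -1.

-1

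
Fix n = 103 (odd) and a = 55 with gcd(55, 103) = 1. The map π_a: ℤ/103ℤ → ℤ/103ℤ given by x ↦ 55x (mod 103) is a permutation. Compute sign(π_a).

+1

Start at x=82: 82 → 81 → 26 → 91 → 61 → 59 → 52 → … (one orbit).
3 cycles of lengths [51, 51, 1].
sign(π) = (−1)^{n − #cycles} = (−1)^{103−3} = (−1)^100 = +1.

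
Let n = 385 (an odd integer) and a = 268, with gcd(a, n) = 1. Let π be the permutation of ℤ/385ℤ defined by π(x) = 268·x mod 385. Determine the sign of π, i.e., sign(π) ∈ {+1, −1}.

Start at x=191: 191 → 368 → 64 → 212 → 221 → 323 → 324 → … (one orbit).
The orbit structure of x ↦ 268x mod 385: 18 orbits of sizes [60, 60, 60, 60, 20, 20, 15, 15, 15, 15, 12, 12, 5, 5, 4, 3, 3, 1].
385 − 18 = 367 transpositions; sign(π) = (−1)^367 = -1.

-1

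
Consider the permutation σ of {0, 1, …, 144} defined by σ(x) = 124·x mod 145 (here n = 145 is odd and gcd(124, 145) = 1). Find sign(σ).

Start at x=1: 1 → 124 → 6 → 19 → 36 → 114 → 71 → … (one orbit).
π_124 has 8 disjoint cycles with lengths [28, 28, 28, 28, 28, 2, 2, 1] on {0,…,144}.
145 − 8 = 137 transpositions; sign(π) = (−1)^137 = -1.

-1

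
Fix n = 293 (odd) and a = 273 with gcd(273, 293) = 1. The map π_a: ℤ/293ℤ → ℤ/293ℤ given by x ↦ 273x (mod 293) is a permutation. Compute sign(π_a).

Trace 34: π^k(34) = [34, 199, 122, 197, 162, 276, 47] for k=0..6.
Cycle type of π: 292 + 1; total 2 cycles.
sign(π) = (−1)^{n − #cycles} = (−1)^{293−2} = (−1)^291 = -1.
(273|293)_J = -1 (Zolotarev's lemma cross-check).

-1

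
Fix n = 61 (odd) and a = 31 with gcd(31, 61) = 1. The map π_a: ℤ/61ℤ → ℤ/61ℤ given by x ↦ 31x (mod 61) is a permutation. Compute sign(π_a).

Start at x=14: 14 → 7 → 34 → 17 → 39 → 50 → 25 → … (one orbit).
The orbit structure of x ↦ 31x mod 61: 2 orbits of sizes [60, 1].
61 − 2 = 59 transpositions; sign(π) = (−1)^59 = -1.
(31|61)_J = -1 (Zolotarev's lemma cross-check).

-1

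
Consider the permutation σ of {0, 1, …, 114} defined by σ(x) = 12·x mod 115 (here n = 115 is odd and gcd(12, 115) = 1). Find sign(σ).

-1

Orbit of 62 under x↦12x: [62, 54, 73, 71, 47, 104, 98]… (length divides ord_115(12)).
π_12 has 6 disjoint cycles with lengths [44, 44, 11, 11, 4, 1] on {0,…,114}.
n − c = 115 − 6 = 109; sign = (−1)^109 = -1.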